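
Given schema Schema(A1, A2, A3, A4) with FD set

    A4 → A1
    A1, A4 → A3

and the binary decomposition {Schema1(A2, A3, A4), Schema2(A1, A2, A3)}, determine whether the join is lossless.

No

Common attributes: Schema1 ∩ Schema2 = {A2, A3}.
No dependency enlarges {A2, A3}, so (A2, A3)⁺ = {A2, A3}.
The closure contains neither all of Schema1 = {A2, A3, A4} nor all of Schema2 = {A1, A2, A3}, so the common attributes are not a superkey of either fragment. The join is lossy.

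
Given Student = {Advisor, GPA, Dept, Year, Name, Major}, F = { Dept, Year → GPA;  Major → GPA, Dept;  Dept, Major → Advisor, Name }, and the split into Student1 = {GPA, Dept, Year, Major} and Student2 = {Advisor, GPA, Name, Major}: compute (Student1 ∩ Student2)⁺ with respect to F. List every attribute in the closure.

Student1 ∩ Student2 = {GPA, Major}.
Major → GPA, Dept applies, adding Dept
Dept, Major → Advisor, Name applies, adding Advisor, Name
Closure: {Advisor, GPA, Dept, Name, Major}.

Advisor, GPA, Dept, Name, Major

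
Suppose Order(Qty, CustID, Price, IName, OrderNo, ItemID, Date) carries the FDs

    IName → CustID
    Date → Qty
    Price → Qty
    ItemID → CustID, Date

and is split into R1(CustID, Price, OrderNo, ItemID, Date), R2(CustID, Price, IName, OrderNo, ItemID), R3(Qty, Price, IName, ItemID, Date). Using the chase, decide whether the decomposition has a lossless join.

Yes

Chase test. Columns are Qty, CustID, Price, IName, OrderNo, ItemID, Date; row i has aⱼ where attribute j ∈ Ri, else bᵢⱼ.
Initial tableau (one row per fragment):
  row 1: b11 a2 a3 b14 a5 a6 a7
  row 2: b21 a2 a3 a4 a5 a6 b27
  row 3: a1 b32 a3 a4 b35 a6 a7
Rows 2 and 3 agree on IName; apply IName→CustID and equate their CustID entries.
Rows 1 and 3 agree on Date; apply Date→Qty and equate their Qty entries.
Rows 1 and 2 agree on Price; apply Price→Qty and equate their Qty entries.
Rows 1 and 2 agree on ItemID; apply ItemID→CustID, Date and equate their CustID, Date entries.
Row 2 is now all distinguished symbols — the join is lossless.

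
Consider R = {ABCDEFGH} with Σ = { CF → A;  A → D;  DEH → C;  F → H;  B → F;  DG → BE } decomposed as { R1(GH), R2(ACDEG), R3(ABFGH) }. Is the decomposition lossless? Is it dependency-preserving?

lossless but not dependency-preserving

Lossless test (chase): Rows 2 and 3 agree on A; apply A→D and equate their D entries. Rows 2 and 3 agree on DG; apply DG→BE and equate their BE entries. Rows 2 and 3 agree on B; apply B→F and equate their F entries. Rows 2 and 3 agree on F; apply F→H and equate their H entries. Rows 2 and 3 agree on DEH; apply DEH→C and equate their C entries. Row 2 is now all distinguished symbols — the join is lossless.
Dependency preservation: the restricted closure of {CF} across the fragments never reaches {A}, so CF → A cannot be enforced without a join — not preserved.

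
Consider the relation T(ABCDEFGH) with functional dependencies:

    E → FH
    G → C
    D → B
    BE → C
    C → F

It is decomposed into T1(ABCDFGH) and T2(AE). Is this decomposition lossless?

No

Common attributes: T1 ∩ T2 = {A}.
No dependency enlarges {A}, so (A)⁺ = {A}.
The closure contains neither all of T1 = {ABCDFGH} nor all of T2 = {AE}, so the common attributes are not a superkey of either fragment. The join is lossy.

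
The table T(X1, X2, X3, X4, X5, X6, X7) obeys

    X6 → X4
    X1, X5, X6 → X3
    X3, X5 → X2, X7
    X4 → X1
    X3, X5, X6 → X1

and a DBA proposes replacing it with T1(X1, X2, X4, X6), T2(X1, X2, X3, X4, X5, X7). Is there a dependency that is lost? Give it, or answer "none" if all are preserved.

Check X1, X5, X6 → X3: no single fragment contains all of {X1, X3, X5, X6}, and the restricted closure of {X1, X5, X6} across the fragments never reaches {X3}.
X6 → X4 is preserved.
X3, X5 → X2, X7 is preserved.
X4 → X1 is preserved.
X3, X5, X6 → X1 is preserved.

X1, X5, X6 → X3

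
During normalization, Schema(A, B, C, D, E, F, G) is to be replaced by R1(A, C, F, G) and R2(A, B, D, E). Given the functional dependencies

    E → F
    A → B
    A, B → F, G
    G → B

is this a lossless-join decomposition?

Common attributes: R1 ∩ R2 = {A}.
Closure of {A}: A → B applies, adding B; A, B → F, G applies, adding F, G. So (A)⁺ = {A, B, F, G}.
The closure contains neither all of R1 = {A, C, F, G} nor all of R2 = {A, B, D, E}, so the common attributes are not a superkey of either fragment. The join is lossy.

No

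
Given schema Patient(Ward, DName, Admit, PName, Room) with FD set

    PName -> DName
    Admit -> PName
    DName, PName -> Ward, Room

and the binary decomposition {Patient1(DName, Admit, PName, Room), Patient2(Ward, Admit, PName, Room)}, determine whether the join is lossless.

Common attributes: Patient1 ∩ Patient2 = {Admit, PName, Room}.
Closure of {Admit, PName, Room}: PName → DName applies, adding DName; DName, PName → Ward, Room applies, adding Ward. So (Admit, PName, Room)⁺ = {Ward, DName, Admit, PName, Room}.
This closure contains every attribute of Patient1, so Patient1 ∩ Patient2 → Patient1. The join is lossless.

Yes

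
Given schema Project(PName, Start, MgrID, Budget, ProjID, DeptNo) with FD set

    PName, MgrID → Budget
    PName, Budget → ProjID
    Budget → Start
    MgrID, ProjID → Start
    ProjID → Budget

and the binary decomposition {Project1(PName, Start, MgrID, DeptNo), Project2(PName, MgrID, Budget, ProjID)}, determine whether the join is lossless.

Yes

Common attributes: Project1 ∩ Project2 = {PName, MgrID}.
Closure of {PName, MgrID}: PName, MgrID → Budget applies, adding Budget; PName, Budget → ProjID applies, adding ProjID; Budget → Start applies, adding Start. So (PName, MgrID)⁺ = {PName, Start, MgrID, Budget, ProjID}.
This closure contains every attribute of Project2, so Project1 ∩ Project2 → Project2. The join is lossless.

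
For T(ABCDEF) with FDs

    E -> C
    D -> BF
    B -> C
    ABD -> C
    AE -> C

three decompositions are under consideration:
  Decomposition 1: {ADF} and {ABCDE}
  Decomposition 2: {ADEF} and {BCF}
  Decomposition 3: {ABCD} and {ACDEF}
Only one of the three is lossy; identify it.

Decomposition 2

Decomposition 1: common = {AD}, closure = {ABCDF} → lossless.
Decomposition 2: common = {F}, closure = {F} → lossy.
Decomposition 3: common = {ACD}, closure = {ABCDF} → lossless.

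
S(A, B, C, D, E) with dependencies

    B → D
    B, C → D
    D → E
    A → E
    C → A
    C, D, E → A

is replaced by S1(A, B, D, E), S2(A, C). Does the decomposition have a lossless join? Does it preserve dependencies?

lossy but dependency-preserving

Lossless test: (A)⁺ = {A, E}, which is a superkey of neither fragment — lossy.
Dependency preservation: B, C → D; C, D, E → A are not contained in any single fragment, but the restricted closure of each left-hand side across the fragments still reaches the right-hand side; the remaining FDs each lie inside some fragment. All dependencies are preserved.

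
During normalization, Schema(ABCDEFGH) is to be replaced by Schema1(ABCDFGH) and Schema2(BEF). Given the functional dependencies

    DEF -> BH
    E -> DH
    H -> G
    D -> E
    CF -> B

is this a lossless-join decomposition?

Common attributes: Schema1 ∩ Schema2 = {BF}.
No dependency enlarges {BF}, so (BF)⁺ = {BF}.
The closure contains neither all of Schema1 = {ABCDFGH} nor all of Schema2 = {BEF}, so the common attributes are not a superkey of either fragment. The join is lossy.

No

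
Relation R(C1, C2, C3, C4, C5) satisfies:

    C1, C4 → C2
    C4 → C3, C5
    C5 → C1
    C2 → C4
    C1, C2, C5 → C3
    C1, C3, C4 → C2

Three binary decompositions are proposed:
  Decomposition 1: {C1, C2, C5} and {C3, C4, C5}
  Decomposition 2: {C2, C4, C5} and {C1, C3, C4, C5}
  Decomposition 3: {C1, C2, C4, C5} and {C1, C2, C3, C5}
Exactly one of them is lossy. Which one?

Decomposition 1: common = {C5}, closure = {C1, C5} → lossy.
Decomposition 2: common = {C4, C5}, closure = {C1, C2, C3, C4, C5} → lossless.
Decomposition 3: common = {C1, C2, C5}, closure = {C1, C2, C3, C4, C5} → lossless.

Decomposition 1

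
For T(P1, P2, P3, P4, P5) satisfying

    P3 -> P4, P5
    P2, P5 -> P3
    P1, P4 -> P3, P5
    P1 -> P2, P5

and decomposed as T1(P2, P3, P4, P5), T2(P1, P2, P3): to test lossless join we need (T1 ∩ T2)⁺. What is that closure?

T1 ∩ T2 = {P2, P3}.
P3 → P4, P5 applies, adding P4, P5
Closure: {P2, P3, P4, P5}.

P2, P3, P4, P5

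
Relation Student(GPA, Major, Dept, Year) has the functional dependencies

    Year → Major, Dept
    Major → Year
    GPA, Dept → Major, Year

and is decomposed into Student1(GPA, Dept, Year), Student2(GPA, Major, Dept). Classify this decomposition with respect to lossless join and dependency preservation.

lossless but not dependency-preserving

Lossless test: (GPA, Dept)⁺ = {GPA, Major, Dept, Year}, which contains all of one fragment — lossless.
Dependency preservation: the restricted closure of {Year} across the fragments never reaches {Major, Dept}, so Year → Major, Dept cannot be enforced without a join — not preserved.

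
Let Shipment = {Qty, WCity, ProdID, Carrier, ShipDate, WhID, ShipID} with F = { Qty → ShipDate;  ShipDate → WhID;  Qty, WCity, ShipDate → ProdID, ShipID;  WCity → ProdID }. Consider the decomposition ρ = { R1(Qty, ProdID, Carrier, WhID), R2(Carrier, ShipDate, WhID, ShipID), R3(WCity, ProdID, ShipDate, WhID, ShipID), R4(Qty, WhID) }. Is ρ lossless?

Chase test. Columns are Qty, WCity, ProdID, Carrier, ShipDate, WhID, ShipID; row i has aⱼ where attribute j ∈ Ri, else bᵢⱼ.
Initial tableau (one row per fragment):
  row 1: a1 b12 a3 a4 b15 a6 b17
  row 2: b21 b22 b23 a4 a5 a6 a7
  row 3: b31 a2 a3 b34 a5 a6 a7
  row 4: a1 b42 b43 b44 b45 a6 b47
Rows 1 and 4 agree on Qty; apply Qty→ShipDate and equate their ShipDate entries.
No row becomes fully distinguished — the join is lossy.

No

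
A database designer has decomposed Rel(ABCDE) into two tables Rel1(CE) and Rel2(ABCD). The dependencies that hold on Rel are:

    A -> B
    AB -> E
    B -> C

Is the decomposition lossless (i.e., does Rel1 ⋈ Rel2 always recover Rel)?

No

Common attributes: Rel1 ∩ Rel2 = {C}.
No dependency enlarges {C}, so (C)⁺ = {C}.
The closure contains neither all of Rel1 = {CE} nor all of Rel2 = {ABCD}, so the common attributes are not a superkey of either fragment. The join is lossy.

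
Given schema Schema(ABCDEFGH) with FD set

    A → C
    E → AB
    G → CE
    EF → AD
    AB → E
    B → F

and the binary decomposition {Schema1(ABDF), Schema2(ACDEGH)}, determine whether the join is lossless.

No

Common attributes: Schema1 ∩ Schema2 = {AD}.
Closure of {AD}: A → C applies, adding C. So (AD)⁺ = {ACD}.
The closure contains neither all of Schema1 = {ABDF} nor all of Schema2 = {ACDEGH}, so the common attributes are not a superkey of either fragment. The join is lossy.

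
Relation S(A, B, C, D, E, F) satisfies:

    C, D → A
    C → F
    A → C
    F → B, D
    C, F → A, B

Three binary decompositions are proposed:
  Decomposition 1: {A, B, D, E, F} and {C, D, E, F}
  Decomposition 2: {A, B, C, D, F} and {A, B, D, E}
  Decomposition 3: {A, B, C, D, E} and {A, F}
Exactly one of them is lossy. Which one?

Decomposition 1: common = {D, E, F}, closure = {B, D, E, F} → lossy.
Decomposition 2: common = {A, B, D}, closure = {A, B, C, D, F} → lossless.
Decomposition 3: common = {A}, closure = {A, B, C, D, F} → lossless.

Decomposition 1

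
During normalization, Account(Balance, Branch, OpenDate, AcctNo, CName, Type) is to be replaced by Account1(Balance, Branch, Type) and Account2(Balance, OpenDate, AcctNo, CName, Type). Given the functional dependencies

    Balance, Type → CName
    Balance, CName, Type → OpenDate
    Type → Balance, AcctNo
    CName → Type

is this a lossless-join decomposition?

Common attributes: Account1 ∩ Account2 = {Balance, Type}.
Closure of {Balance, Type}: Balance, Type → CName applies, adding CName; Balance, CName, Type → OpenDate applies, adding OpenDate; Type → Balance, AcctNo applies, adding AcctNo. So (Balance, Type)⁺ = {Balance, OpenDate, AcctNo, CName, Type}.
This closure contains every attribute of Account2, so Account1 ∩ Account2 → Account2. The join is lossless.

Yes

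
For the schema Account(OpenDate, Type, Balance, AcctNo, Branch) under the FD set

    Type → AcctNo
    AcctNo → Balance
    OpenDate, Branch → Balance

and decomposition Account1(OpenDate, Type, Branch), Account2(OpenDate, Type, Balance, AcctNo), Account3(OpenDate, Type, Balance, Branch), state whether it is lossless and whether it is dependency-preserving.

Lossless test (chase): Rows 1 and 2 agree on Type; apply Type→AcctNo and equate their AcctNo entries. Rows 1 and 3 agree on Type; apply Type→AcctNo and equate their AcctNo entries. Rows 1 and 2 agree on AcctNo; apply AcctNo→Balance and equate their Balance entries. Row 1 is now all distinguished symbols — the join is lossless.
Dependency preservation: every FD's attributes lie within a single fragment, so each can be enforced locally — preserved.

lossless and dependency-preserving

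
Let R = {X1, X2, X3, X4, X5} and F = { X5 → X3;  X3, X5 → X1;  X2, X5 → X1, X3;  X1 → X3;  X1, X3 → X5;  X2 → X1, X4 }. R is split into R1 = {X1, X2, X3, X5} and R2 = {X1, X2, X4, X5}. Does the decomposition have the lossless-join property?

Common attributes: R1 ∩ R2 = {X1, X2, X5}.
Closure of {X1, X2, X5}: X5 → X3 applies, adding X3; X2 → X1, X4 applies, adding X4. So (X1, X2, X5)⁺ = {X1, X2, X3, X4, X5}.
This closure contains every attribute of R1, so R1 ∩ R2 → R1. The join is lossless.

Yes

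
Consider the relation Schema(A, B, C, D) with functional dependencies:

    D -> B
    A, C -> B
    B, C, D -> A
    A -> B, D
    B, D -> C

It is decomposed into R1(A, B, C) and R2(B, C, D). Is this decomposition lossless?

No

Common attributes: R1 ∩ R2 = {B, C}.
No dependency enlarges {B, C}, so (B, C)⁺ = {B, C}.
The closure contains neither all of R1 = {A, B, C} nor all of R2 = {B, C, D}, so the common attributes are not a superkey of either fragment. The join is lossy.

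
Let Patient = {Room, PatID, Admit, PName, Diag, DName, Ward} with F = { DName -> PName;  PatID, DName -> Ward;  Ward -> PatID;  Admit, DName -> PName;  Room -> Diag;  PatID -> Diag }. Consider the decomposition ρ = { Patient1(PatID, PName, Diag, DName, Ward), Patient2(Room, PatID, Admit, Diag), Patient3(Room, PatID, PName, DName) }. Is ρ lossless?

No

Chase test. Columns are Room, PatID, Admit, PName, Diag, DName, Ward; row i has aⱼ where attribute j ∈ Patienti, else bᵢⱼ.
Initial tableau (one row per fragment):
  row 1: b11 a2 b13 a4 a5 a6 a7
  row 2: a1 a2 a3 b24 a5 b26 b27
  row 3: a1 a2 b33 a4 b35 a6 b37
Rows 1 and 3 agree on PatID, DName; apply PatID, DName→Ward and equate their Ward entries.
Rows 2 and 3 agree on Room; apply Room→Diag and equate their Diag entries.
No row becomes fully distinguished — the join is lossy.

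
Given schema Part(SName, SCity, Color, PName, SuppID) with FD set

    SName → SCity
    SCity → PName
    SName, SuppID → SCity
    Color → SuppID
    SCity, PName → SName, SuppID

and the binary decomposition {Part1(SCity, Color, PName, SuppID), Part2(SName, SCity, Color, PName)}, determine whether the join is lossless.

Common attributes: Part1 ∩ Part2 = {SCity, Color, PName}.
Closure of {SCity, Color, PName}: Color → SuppID applies, adding SuppID; SCity, PName → SName, SuppID applies, adding SName. So (SCity, Color, PName)⁺ = {SName, SCity, Color, PName, SuppID}.
This closure contains every attribute of Part1, so Part1 ∩ Part2 → Part1. The join is lossless.

Yes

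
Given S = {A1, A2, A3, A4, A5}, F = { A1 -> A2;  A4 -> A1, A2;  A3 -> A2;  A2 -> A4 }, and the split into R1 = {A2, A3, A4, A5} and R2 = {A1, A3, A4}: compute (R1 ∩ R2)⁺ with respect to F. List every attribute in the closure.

R1 ∩ R2 = {A3, A4}.
A4 → A1, A2 applies, adding A1, A2
Closure: {A1, A2, A3, A4}.

A1, A2, A3, A4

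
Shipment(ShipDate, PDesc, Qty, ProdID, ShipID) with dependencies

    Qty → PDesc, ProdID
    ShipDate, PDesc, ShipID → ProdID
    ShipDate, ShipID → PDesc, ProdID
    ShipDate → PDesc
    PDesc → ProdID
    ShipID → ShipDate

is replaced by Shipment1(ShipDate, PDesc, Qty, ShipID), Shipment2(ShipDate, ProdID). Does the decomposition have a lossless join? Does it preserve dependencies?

lossless but not dependency-preserving

Lossless test: (ShipDate)⁺ = {ShipDate, PDesc, ProdID}, which contains all of one fragment — lossless.
Dependency preservation: the restricted closure of {Qty} across the fragments never reaches {PDesc, ProdID}, so Qty → PDesc, ProdID cannot be enforced without a join — not preserved.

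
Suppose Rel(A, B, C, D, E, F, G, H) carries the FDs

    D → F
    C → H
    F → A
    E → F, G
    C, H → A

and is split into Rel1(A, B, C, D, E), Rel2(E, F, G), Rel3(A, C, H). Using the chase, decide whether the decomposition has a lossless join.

Chase test. Columns are A, B, C, D, E, F, G, H; row i has aⱼ where attribute j ∈ Reli, else bᵢⱼ.
Initial tableau (one row per fragment):
  row 1: a1 a2 a3 a4 a5 b16 b17 b18
  row 2: b21 b22 b23 b24 a5 a6 a7 b28
  row 3: a1 b32 a3 b34 b35 b36 b37 a8
Rows 1 and 3 agree on C; apply C→H and equate their H entries.
Rows 1 and 2 agree on E; apply E→F, G and equate their F, G entries.
Rows 1 and 2 agree on F; apply F→A and equate their A entries.
Row 1 is now all distinguished symbols — the join is lossless.

Yes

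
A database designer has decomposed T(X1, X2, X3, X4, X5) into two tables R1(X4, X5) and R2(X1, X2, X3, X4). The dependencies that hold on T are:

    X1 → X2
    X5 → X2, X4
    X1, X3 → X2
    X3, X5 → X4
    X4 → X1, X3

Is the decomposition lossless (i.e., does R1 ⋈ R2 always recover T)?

Common attributes: R1 ∩ R2 = {X4}.
Closure of {X4}: X4 → X1, X3 applies, adding X1, X3; X1 → X2 applies, adding X2. So (X4)⁺ = {X1, X2, X3, X4}.
This closure contains every attribute of R2, so R1 ∩ R2 → R2. The join is lossless.

Yes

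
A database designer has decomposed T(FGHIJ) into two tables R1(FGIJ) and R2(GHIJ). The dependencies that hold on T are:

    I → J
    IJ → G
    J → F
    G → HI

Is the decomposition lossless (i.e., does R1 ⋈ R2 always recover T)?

Common attributes: R1 ∩ R2 = {GIJ}.
Closure of {GIJ}: J → F applies, adding F; G → HI applies, adding H. So (GIJ)⁺ = {FGHIJ}.
This closure contains every attribute of R1, so R1 ∩ R2 → R1. The join is lossless.

Yes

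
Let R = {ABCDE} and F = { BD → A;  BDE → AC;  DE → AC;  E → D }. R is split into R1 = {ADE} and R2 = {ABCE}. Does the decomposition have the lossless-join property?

Yes

Common attributes: R1 ∩ R2 = {AE}.
Closure of {AE}: E → D applies, adding D; DE → AC applies, adding C. So (AE)⁺ = {ACDE}.
This closure contains every attribute of R1, so R1 ∩ R2 → R1. The join is lossless.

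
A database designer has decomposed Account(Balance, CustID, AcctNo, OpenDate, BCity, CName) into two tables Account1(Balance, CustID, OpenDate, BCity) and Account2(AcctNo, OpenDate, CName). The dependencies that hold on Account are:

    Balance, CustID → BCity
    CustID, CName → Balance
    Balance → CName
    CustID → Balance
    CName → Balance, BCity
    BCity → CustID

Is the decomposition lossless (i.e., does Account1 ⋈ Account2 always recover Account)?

Common attributes: Account1 ∩ Account2 = {OpenDate}.
No dependency enlarges {OpenDate}, so (OpenDate)⁺ = {OpenDate}.
The closure contains neither all of Account1 = {Balance, CustID, OpenDate, BCity} nor all of Account2 = {AcctNo, OpenDate, CName}, so the common attributes are not a superkey of either fragment. The join is lossy.

No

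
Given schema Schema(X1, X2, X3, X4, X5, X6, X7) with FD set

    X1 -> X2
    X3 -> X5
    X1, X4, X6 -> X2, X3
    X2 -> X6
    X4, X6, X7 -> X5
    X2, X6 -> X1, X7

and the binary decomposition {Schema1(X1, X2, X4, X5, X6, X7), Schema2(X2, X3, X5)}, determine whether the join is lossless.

No

Common attributes: Schema1 ∩ Schema2 = {X2, X5}.
Closure of {X2, X5}: X2 → X6 applies, adding X6; X2, X6 → X1, X7 applies, adding X1, X7. So (X2, X5)⁺ = {X1, X2, X5, X6, X7}.
The closure contains neither all of Schema1 = {X1, X2, X4, X5, X6, X7} nor all of Schema2 = {X2, X3, X5}, so the common attributes are not a superkey of either fragment. The join is lossy.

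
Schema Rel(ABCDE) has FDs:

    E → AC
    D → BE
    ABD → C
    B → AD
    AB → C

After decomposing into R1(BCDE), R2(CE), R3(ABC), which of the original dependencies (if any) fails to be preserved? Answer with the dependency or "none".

E → AC

Check E → AC: no single fragment contains all of {ACE}, and the restricted closure of {E} across the fragments never reaches {AC}.
D → BE is preserved.
ABD → C is preserved.
B → AD is preserved.
AB → C is preserved.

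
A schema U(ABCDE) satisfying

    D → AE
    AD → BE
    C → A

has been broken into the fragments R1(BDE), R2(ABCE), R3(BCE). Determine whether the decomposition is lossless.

No

Chase test. Columns are ABCDE; row i has aⱼ where attribute j ∈ Ri, else bᵢⱼ.
Initial tableau (one row per fragment):
  row 1: b11 a2 b13 a4 a5
  row 2: a1 a2 a3 b24 a5
  row 3: b31 a2 a3 b34 a5
Rows 2 and 3 agree on C; apply C→A and equate their A entries.
No row becomes fully distinguished — the join is lossy.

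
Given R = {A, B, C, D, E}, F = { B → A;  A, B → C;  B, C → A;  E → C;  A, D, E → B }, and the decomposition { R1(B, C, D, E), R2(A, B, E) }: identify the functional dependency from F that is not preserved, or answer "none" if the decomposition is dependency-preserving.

A, D, E → B

Check A, D, E → B: no single fragment contains all of {A, B, D, E}, and the restricted closure of {A, D, E} across the fragments never reaches {B}.
B → A is preserved.
A, B → C is preserved.
B, C → A is preserved.
E → C is preserved.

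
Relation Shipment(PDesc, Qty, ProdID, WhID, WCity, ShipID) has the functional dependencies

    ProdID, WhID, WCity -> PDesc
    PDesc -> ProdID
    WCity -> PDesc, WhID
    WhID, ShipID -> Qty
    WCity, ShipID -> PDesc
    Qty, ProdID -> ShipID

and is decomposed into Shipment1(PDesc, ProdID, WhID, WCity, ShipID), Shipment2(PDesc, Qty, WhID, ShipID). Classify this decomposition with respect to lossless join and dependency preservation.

lossless but not dependency-preserving

Lossless test: (PDesc, WhID, ShipID)⁺ = {PDesc, Qty, ProdID, WhID, ShipID}, which contains all of one fragment — lossless.
Dependency preservation: the restricted closure of {Qty, ProdID} across the fragments never reaches {ShipID}, so Qty, ProdID → ShipID cannot be enforced without a join — not preserved.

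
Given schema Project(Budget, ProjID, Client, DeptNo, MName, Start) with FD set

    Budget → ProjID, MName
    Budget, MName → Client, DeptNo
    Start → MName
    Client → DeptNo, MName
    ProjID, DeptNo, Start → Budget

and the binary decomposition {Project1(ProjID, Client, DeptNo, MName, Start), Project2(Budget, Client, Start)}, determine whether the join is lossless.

Common attributes: Project1 ∩ Project2 = {Client, Start}.
Closure of {Client, Start}: Start → MName applies, adding MName; Client → DeptNo, MName applies, adding DeptNo. So (Client, Start)⁺ = {Client, DeptNo, MName, Start}.
The closure contains neither all of Project1 = {ProjID, Client, DeptNo, MName, Start} nor all of Project2 = {Budget, Client, Start}, so the common attributes are not a superkey of either fragment. The join is lossy.

No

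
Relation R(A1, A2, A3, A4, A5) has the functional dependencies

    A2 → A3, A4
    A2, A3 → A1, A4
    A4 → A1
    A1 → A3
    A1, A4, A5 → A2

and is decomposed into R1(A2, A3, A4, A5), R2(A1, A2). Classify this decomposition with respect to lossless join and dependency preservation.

Lossless test: (A2)⁺ = {A1, A2, A3, A4}, which contains all of one fragment — lossless.
Dependency preservation: the restricted closure of {A4} across the fragments never reaches {A1}, so A4 → A1 cannot be enforced without a join — not preserved.

lossless but not dependency-preserving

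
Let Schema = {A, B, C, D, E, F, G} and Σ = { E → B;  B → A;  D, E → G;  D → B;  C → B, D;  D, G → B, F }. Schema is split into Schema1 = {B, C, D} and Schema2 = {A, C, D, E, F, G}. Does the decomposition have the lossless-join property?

Yes

Common attributes: Schema1 ∩ Schema2 = {C, D}.
Closure of {C, D}: D → B applies, adding B; B → A applies, adding A. So (C, D)⁺ = {A, B, C, D}.
This closure contains every attribute of Schema1, so Schema1 ∩ Schema2 → Schema1. The join is lossless.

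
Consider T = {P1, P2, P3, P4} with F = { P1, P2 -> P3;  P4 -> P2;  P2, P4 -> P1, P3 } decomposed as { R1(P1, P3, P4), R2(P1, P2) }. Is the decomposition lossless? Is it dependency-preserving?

lossy and not dependency-preserving

Lossless test: (P1)⁺ = {P1}, which is a superkey of neither fragment — lossy.
Dependency preservation: the restricted closure of {P1, P2} across the fragments never reaches {P3}, so P1, P2 → P3 cannot be enforced without a join — not preserved.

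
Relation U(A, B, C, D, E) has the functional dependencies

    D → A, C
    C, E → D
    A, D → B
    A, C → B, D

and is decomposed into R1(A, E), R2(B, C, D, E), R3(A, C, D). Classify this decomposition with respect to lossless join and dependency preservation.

Lossless test (chase): Rows 2 and 3 agree on D; apply D→A, C and equate their A, C entries. Rows 2 and 3 agree on A, D; apply A, D→B and equate their B entries. Row 2 is now all distinguished symbols — the join is lossless.
Dependency preservation: A, D → B; A, C → B, D are not contained in any single fragment, but the restricted closure of each left-hand side across the fragments still reaches the right-hand side; the remaining FDs each lie inside some fragment. All dependencies are preserved.

lossless and dependency-preserving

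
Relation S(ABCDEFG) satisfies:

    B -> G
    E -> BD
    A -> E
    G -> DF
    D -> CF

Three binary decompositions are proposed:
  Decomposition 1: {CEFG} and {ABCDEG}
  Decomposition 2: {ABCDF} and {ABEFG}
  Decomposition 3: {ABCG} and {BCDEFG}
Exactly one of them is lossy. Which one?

Decomposition 1: common = {CEG}, closure = {BCDEFG} → lossless.
Decomposition 2: common = {ABF}, closure = {ABCDEFG} → lossless.
Decomposition 3: common = {BCG}, closure = {BCDFG} → lossy.

Decomposition 3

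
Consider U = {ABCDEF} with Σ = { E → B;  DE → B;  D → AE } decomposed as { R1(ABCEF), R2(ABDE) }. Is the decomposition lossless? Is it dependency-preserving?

lossy but dependency-preserving

Lossless test: (ABE)⁺ = {ABE}, which is a superkey of neither fragment — lossy.
Dependency preservation: every FD's attributes lie within a single fragment, so each can be enforced locally — preserved.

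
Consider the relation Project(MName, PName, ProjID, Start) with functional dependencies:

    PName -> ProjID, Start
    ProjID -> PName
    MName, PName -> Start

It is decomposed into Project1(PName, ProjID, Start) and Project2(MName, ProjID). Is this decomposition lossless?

Yes

Common attributes: Project1 ∩ Project2 = {ProjID}.
Closure of {ProjID}: ProjID → PName applies, adding PName; PName → ProjID, Start applies, adding Start. So (ProjID)⁺ = {PName, ProjID, Start}.
This closure contains every attribute of Project1, so Project1 ∩ Project2 → Project1. The join is lossless.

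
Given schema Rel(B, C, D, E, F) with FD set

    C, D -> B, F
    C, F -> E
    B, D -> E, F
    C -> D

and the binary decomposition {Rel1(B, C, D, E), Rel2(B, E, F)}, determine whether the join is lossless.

No

Common attributes: Rel1 ∩ Rel2 = {B, E}.
No dependency enlarges {B, E}, so (B, E)⁺ = {B, E}.
The closure contains neither all of Rel1 = {B, C, D, E} nor all of Rel2 = {B, E, F}, so the common attributes are not a superkey of either fragment. The join is lossy.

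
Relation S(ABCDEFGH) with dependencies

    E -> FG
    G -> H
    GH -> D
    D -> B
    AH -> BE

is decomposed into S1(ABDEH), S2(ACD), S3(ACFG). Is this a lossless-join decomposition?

No

Chase test. Columns are ABCDEFGH; row i has aⱼ where attribute j ∈ Si, else bᵢⱼ.
Initial tableau (one row per fragment):
  row 1: a1 a2 b13 a4 a5 b16 b17 a8
  row 2: a1 b22 a3 a4 b25 b26 b27 b28
  row 3: a1 b32 a3 b34 b35 a6 a7 b38
Rows 1 and 2 agree on D; apply D→B and equate their B entries.
No row becomes fully distinguished — the join is lossy.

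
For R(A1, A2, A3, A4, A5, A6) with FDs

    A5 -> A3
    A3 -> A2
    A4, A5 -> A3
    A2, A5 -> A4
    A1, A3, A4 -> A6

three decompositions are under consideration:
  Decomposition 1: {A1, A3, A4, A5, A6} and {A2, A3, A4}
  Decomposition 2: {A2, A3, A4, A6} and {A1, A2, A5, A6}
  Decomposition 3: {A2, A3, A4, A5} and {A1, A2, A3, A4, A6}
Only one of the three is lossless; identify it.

Decomposition 1

Decomposition 1: common = {A3, A4}, closure = {A2, A3, A4} → lossless.
Decomposition 2: common = {A2, A6}, closure = {A2, A6} → lossy.
Decomposition 3: common = {A2, A3, A4}, closure = {A2, A3, A4} → lossy.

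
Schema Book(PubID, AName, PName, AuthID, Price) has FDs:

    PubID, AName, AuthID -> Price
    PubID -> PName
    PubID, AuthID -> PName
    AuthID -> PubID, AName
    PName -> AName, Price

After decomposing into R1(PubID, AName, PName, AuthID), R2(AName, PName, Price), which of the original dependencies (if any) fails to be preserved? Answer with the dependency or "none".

none

PubID, AName, AuthID → Price: restricted closure across fragments reaches Price.
PubID → PName lies within R1.
PubID, AuthID → PName lies within R1.
AuthID → PubID, AName lies within R1.
PName → AName, Price lies within R2.
Every dependency is enforceable on the fragments, so the decomposition is dependency-preserving.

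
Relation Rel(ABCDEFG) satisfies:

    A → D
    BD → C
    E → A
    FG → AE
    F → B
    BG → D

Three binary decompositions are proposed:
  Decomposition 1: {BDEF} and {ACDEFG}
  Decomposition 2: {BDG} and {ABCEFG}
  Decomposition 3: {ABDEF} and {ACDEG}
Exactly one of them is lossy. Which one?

Decomposition 1: common = {DEF}, closure = {ABCDEF} → lossless.
Decomposition 2: common = {BG}, closure = {BCDG} → lossless.
Decomposition 3: common = {ADE}, closure = {ADE} → lossy.

Decomposition 3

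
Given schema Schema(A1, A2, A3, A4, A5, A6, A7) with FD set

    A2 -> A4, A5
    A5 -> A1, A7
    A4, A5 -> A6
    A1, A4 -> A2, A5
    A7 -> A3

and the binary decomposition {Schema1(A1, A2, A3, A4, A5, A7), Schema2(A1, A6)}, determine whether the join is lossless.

No

Common attributes: Schema1 ∩ Schema2 = {A1}.
No dependency enlarges {A1}, so (A1)⁺ = {A1}.
The closure contains neither all of Schema1 = {A1, A2, A3, A4, A5, A7} nor all of Schema2 = {A1, A6}, so the common attributes are not a superkey of either fragment. The join is lossy.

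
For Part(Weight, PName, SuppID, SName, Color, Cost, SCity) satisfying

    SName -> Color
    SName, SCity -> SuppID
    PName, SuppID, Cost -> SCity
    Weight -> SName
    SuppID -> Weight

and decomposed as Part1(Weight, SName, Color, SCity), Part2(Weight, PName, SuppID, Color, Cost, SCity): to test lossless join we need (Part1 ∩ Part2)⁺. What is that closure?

Part1 ∩ Part2 = {Weight, Color, SCity}.
Weight → SName applies, adding SName
SName, SCity → SuppID applies, adding SuppID
Closure: {Weight, SuppID, SName, Color, SCity}.

Weight, SuppID, SName, Color, SCity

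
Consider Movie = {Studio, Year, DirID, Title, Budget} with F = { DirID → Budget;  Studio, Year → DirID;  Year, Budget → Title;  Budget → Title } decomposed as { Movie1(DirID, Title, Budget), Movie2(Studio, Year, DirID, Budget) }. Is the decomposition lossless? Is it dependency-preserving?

lossless and dependency-preserving

Lossless test: (DirID, Budget)⁺ = {DirID, Title, Budget}, which contains all of one fragment — lossless.
Dependency preservation: Year, Budget → Title is not contained in any single fragment, but the restricted closure of its left-hand side across the fragments still reaches the right-hand side; the remaining FDs each lie inside some fragment. All dependencies are preserved.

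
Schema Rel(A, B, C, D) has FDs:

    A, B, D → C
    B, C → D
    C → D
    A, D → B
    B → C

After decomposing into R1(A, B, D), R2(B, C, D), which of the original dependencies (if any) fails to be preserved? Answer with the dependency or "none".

none

A, B, D → C: restricted closure across fragments reaches C.
B, C → D lies within R2.
C → D lies within R2.
A, D → B lies within R1.
B → C lies within R2.
Every dependency is enforceable on the fragments, so the decomposition is dependency-preserving.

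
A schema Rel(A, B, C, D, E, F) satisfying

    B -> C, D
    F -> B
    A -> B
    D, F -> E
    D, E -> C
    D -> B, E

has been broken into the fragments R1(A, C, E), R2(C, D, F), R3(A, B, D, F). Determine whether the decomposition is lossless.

Yes

Chase test. Columns are A, B, C, D, E, F; row i has aⱼ where attribute j ∈ Ri, else bᵢⱼ.
Initial tableau (one row per fragment):
  row 1: a1 b12 a3 b14 a5 b16
  row 2: b21 b22 a3 a4 b25 a6
  row 3: a1 a2 b33 a4 b35 a6
Rows 2 and 3 agree on F; apply F→B and equate their B entries.
Rows 1 and 3 agree on A; apply A→B and equate their B entries.
Rows 2 and 3 agree on D, F; apply D, F→E and equate their E entries.
Rows 2 and 3 agree on D, E; apply D, E→C and equate their C entries.
Rows 1 and 2 agree on B; apply B→C, D and equate their C, D entries.
Rows 1 and 2 agree on D; apply D→B, E and equate their B, E entries.
Row 3 is now all distinguished symbols — the join is lossless.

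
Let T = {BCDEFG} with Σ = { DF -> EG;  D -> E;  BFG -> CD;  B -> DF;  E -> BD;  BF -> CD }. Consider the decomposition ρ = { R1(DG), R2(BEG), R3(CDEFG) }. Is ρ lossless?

Chase test. Columns are BCDEFG; row i has aⱼ where attribute j ∈ Ri, else bᵢⱼ.
Initial tableau (one row per fragment):
  row 1: b11 b12 a3 b14 b15 a6
  row 2: a1 b22 b23 a4 b25 a6
  row 3: b31 a2 a3 a4 a5 a6
Rows 1 and 3 agree on D; apply D→E and equate their E entries.
Rows 1 and 2 agree on E; apply E→BD and equate their BD entries.
Rows 1 and 3 agree on E; apply E→BD and equate their BD entries.
Rows 1 and 2 agree on B; apply B→DF and equate their DF entries.
Rows 1 and 3 agree on B; apply B→DF and equate their DF entries.
Rows 1 and 2 agree on BF; apply BF→CD and equate their CD entries.
Rows 1 and 3 agree on BF; apply BF→CD and equate their CD entries.
Row 1 is now all distinguished symbols — the join is lossless.

Yes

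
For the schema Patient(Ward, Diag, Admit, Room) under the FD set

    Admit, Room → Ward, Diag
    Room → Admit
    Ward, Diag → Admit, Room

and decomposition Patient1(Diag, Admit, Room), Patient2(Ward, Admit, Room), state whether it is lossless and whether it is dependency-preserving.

lossless but not dependency-preserving

Lossless test: (Admit, Room)⁺ = {Ward, Diag, Admit, Room}, which contains all of one fragment — lossless.
Dependency preservation: the restricted closure of {Ward, Diag} across the fragments never reaches {Admit, Room}, so Ward, Diag → Admit, Room cannot be enforced without a join — not preserved.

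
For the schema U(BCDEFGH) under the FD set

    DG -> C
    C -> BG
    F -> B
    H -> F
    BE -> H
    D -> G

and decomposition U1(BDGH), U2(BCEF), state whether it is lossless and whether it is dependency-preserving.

lossy and not dependency-preserving

Lossless test: (B)⁺ = {B}, which is a superkey of neither fragment — lossy.
Dependency preservation: the restricted closure of {DG} across the fragments never reaches {C}, so DG → C cannot be enforced without a join — not preserved.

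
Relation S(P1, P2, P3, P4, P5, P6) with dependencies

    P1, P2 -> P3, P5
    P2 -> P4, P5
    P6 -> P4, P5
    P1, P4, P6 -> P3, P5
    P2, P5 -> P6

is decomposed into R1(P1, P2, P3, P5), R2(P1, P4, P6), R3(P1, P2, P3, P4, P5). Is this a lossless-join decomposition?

No

Chase test. Columns are P1, P2, P3, P4, P5, P6; row i has aⱼ where attribute j ∈ Ri, else bᵢⱼ.
Initial tableau (one row per fragment):
  row 1: a1 a2 a3 b14 a5 b16
  row 2: a1 b22 b23 a4 b25 a6
  row 3: a1 a2 a3 a4 a5 b36
Rows 1 and 3 agree on P2; apply P2→P4, P5 and equate their P4, P5 entries.
Rows 1 and 3 agree on P2, P5; apply P2, P5→P6 and equate their P6 entries.
No row becomes fully distinguished — the join is lossy.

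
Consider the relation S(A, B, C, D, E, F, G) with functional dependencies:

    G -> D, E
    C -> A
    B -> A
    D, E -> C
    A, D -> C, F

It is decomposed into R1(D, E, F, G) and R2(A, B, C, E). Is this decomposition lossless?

No

Common attributes: R1 ∩ R2 = {E}.
No dependency enlarges {E}, so (E)⁺ = {E}.
The closure contains neither all of R1 = {D, E, F, G} nor all of R2 = {A, B, C, E}, so the common attributes are not a superkey of either fragment. The join is lossy.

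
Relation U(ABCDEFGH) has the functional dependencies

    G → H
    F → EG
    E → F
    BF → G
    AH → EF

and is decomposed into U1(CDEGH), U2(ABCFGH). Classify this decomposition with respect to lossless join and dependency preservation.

lossy and not dependency-preserving

Lossless test: (CGH)⁺ = {CGH}, which is a superkey of neither fragment — lossy.
Dependency preservation: the restricted closure of {F} across the fragments never reaches {EG}, so F → EG cannot be enforced without a join — not preserved.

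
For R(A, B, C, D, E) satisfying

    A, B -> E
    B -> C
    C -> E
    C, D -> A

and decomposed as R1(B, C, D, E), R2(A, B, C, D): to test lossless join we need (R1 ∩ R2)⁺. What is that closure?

R1 ∩ R2 = {B, C, D}.
C → E applies, adding E
C, D → A applies, adding A
Closure: {A, B, C, D, E}.

A, B, C, D, E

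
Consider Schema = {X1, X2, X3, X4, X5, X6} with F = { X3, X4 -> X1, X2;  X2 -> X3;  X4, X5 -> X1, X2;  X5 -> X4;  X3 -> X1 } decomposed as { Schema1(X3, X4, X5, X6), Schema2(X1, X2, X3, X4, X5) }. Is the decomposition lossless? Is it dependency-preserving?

Lossless test: (X3, X4, X5)⁺ = {X1, X2, X3, X4, X5}, which contains all of one fragment — lossless.
Dependency preservation: every FD's attributes lie within a single fragment, so each can be enforced locally — preserved.

lossless and dependency-preserving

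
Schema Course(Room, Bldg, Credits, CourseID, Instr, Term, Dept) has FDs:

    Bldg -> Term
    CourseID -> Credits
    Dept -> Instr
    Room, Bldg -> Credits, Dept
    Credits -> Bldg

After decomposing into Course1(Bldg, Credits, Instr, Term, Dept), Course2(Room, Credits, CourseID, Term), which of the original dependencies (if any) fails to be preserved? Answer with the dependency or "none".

Room, Bldg -> Credits, Dept

Check Room, Bldg → Credits, Dept: no single fragment contains all of {Room, Bldg, Credits, Dept}, and the restricted closure of {Room, Bldg} across the fragments never reaches {Credits, Dept}.
Bldg → Term is preserved.
CourseID → Credits is preserved.
Dept → Instr is preserved.
Credits → Bldg is preserved.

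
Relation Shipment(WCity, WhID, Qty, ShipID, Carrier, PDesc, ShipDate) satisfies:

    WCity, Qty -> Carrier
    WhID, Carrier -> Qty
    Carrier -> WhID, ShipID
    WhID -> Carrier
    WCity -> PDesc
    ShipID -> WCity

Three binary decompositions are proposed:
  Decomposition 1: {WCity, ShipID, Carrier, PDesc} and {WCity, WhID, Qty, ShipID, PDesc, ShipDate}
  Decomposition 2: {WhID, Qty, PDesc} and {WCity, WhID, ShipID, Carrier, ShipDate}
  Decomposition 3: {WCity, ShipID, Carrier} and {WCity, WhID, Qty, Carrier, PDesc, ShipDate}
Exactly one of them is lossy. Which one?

Decomposition 1

Decomposition 1: common = {WCity, ShipID, PDesc}, closure = {WCity, ShipID, PDesc} → lossy.
Decomposition 2: common = {WhID}, closure = {WCity, WhID, Qty, ShipID, Carrier, PDesc} → lossless.
Decomposition 3: common = {WCity, Carrier}, closure = {WCity, WhID, Qty, ShipID, Carrier, PDesc} → lossless.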